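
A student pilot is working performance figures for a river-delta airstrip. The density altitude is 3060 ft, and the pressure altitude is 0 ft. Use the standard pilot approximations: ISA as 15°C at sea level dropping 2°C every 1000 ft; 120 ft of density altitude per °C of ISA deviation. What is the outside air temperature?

40.5°C

Density altitude − pressure altitude = 3060 − 0 = +3060 ft.
At 120 ft/°C that is an ISA deviation of 3060/120 = +25.5°C.
ISA temperature at 0 ft = 15 − 2 × (0/1000) = 15°C.
OAT = ISA + deviation = 15 + (+25.5) = 40.5°C.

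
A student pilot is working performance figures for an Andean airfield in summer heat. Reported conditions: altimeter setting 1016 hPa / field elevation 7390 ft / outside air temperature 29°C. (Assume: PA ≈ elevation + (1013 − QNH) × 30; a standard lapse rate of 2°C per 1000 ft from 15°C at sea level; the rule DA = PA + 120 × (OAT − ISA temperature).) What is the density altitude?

10732 ft

Pressure altitude = 7390 + (1013 − 1016) × 30 = 7390 + (-90) = 7300 ft.
ISA temperature at 7300 ft = 15 − 2 × (7300/1000) = 0.4°C.
ISA deviation = 29 − 0.4 = +28.6°C.
Density altitude = 7300 + 120 × (28.6) = 10732 ft.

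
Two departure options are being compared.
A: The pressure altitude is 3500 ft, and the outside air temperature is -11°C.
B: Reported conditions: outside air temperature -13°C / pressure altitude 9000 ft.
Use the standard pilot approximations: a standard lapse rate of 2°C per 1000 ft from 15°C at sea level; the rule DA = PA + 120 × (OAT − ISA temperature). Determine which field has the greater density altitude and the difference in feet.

B by 6580 ft

A: ISA temp = 8°C, deviation -19°C, DA = 3500 + 120 × (-19) = 1220 ft.
B: ISA temp = -3°C, deviation -10°C, DA = 9000 + 120 × (-10) = 7800 ft.
B is higher by 7800 − 1220 = 6580 ft.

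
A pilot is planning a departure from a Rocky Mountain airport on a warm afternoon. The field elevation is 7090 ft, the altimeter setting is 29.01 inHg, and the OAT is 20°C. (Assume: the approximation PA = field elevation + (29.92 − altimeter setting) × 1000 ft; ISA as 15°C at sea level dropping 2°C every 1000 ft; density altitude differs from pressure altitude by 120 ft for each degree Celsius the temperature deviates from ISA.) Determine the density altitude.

Pressure altitude = 7090 + (29.92 − 29.01) × 1000 = 7090 + (+910) = 8000 ft.
ISA temperature at 8000 ft = 15 − 2 × (8000/1000) = -1°C.
ISA deviation = 20 − (-1) = +21°C.
Density altitude = 8000 + 120 × (21) = 10520 ft.

10520 ft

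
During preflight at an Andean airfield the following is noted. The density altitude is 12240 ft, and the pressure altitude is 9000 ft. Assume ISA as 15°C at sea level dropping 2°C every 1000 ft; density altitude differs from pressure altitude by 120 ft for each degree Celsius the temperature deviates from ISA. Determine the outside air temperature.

Density altitude − pressure altitude = 12240 − 9000 = +3240 ft.
At 120 ft/°C that is an ISA deviation of 3240/120 = +27°C.
ISA temperature at 9000 ft = 15 − 2 × (9000/1000) = -3°C.
OAT = ISA + deviation = -3 + (+27) = 24°C.

24°C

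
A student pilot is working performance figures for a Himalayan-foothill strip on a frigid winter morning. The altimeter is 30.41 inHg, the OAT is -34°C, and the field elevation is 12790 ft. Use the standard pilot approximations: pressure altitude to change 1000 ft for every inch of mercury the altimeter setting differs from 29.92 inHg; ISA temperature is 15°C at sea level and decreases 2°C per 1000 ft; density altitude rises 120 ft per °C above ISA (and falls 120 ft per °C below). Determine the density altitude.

9372 ft

Pressure altitude = 12790 + (29.92 − 30.41) × 1000 = 12790 + (-490) = 12300 ft.
ISA temperature at 12300 ft = 15 − 2 × (12300/1000) = -9.6°C.
ISA deviation = -34 − (-9.6) = -24.4°C.
Density altitude = 12300 + 120 × (-24.4) = 9372 ft.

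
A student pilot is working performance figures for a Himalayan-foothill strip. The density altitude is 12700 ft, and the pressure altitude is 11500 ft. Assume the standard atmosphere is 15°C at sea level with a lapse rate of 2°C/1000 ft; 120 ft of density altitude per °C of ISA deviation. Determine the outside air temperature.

2°C

Density altitude − pressure altitude = 12700 − 11500 = +1200 ft.
At 120 ft/°C that is an ISA deviation of 1200/120 = +10°C.
ISA temperature at 11500 ft = 15 − 2 × (11500/1000) = -8°C.
OAT = ISA + deviation = -8 + (+10) = 2°C.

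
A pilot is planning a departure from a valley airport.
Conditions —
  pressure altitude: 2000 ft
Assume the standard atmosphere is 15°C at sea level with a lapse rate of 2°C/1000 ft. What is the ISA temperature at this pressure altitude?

11°C

ISA temperature = 15 − 2 × (2000/1000) = 15 − 4 = 11°C.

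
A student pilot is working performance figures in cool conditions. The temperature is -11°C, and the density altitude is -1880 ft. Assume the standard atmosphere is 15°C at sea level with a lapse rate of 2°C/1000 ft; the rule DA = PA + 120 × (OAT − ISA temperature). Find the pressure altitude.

DA = PA + 120 × (OAT − (15 − 2·PA/1000)) = PA + 120·OAT − 1800 + 0.24·PA = 1.24·PA + 120·OAT − 1800.
So 1.24·PA = -1880 − 120 × (-11) + 1800 = 1240.
PA = 1240 / 1.24 = 1000 ft.

1000 ft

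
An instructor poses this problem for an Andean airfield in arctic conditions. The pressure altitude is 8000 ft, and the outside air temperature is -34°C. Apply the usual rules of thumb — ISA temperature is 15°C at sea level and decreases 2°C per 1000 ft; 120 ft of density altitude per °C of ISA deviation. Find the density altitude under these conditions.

ISA temperature at 8000 ft = 15 − 2 × (8000/1000) = -1°C.
ISA deviation = -34 − (-1) = -33°C.
Density altitude = 8000 + 120 × (-33) = 8000 + (-3960) = 4040 ft.

4040 ft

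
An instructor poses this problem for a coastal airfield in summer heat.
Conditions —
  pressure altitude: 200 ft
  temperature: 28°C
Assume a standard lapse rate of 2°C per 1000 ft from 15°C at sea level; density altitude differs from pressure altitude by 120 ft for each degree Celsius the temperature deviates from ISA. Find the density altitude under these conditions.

1808 ft

ISA temperature at 200 ft = 15 − 2 × (200/1000) = 14.6°C.
ISA deviation = 28 − 14.6 = +13.4°C.
Density altitude = 200 + 120 × (13.4) = 200 + (+1608) = 1808 ft.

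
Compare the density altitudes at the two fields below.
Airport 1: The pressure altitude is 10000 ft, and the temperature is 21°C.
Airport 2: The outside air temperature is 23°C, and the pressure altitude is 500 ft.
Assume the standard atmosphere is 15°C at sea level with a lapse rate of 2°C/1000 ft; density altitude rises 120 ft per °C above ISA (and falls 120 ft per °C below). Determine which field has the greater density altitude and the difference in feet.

Airport 1 by 11540 ft

Airport 1: ISA temp = -5°C, deviation +26°C, DA = 10000 + 120 × 26 = 13120 ft.
Airport 2: ISA temp = 14°C, deviation +9°C, DA = 500 + 120 × 9 = 1580 ft.
Airport 1 is higher by 13120 − 1580 = 11540 ft.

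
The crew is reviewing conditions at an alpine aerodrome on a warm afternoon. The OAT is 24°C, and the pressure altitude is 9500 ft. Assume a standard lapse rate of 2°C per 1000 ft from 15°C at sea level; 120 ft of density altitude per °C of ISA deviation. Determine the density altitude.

12860 ft

ISA temperature at 9500 ft = 15 − 2 × (9500/1000) = -4°C.
ISA deviation = 24 − (-4) = +28°C.
Density altitude = 9500 + 120 × (28) = 9500 + (+3360) = 12860 ft.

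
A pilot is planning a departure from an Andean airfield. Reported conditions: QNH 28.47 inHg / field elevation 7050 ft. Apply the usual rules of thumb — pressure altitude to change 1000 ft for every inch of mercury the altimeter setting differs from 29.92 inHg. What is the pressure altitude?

Pressure correction = (29.92 − 28.47) × 1000 = +1450 ft.
Pressure altitude = 7050 + (+1450) = 8500 ft.

8500 ft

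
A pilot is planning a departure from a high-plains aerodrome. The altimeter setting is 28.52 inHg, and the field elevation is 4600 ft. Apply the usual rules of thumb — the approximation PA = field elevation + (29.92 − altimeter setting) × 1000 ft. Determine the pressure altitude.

Pressure correction = (29.92 − 28.52) × 1000 = +1400 ft.
Pressure altitude = 4600 + (+1400) = 6000 ft.

6000 ft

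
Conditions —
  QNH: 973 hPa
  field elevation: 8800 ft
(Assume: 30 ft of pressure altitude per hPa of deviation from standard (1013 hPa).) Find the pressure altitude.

Pressure correction = (1013 − 973) × 30 = +1200 ft.
Pressure altitude = 8800 + (+1200) = 10000 ft.

10000 ft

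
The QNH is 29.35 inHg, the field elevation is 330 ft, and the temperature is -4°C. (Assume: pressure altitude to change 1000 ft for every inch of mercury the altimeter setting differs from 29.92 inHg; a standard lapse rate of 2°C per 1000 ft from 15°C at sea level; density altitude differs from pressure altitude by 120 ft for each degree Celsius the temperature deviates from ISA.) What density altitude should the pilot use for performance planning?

Pressure altitude = 330 + (29.92 − 29.35) × 1000 = 330 + (+570) = 900 ft.
ISA temperature at 900 ft = 15 − 2 × (900/1000) = 13.2°C.
ISA deviation = -4 − 13.2 = -17.2°C.
Density altitude = 900 + 120 × (-17.2) = -1164 ft.

-1164 ft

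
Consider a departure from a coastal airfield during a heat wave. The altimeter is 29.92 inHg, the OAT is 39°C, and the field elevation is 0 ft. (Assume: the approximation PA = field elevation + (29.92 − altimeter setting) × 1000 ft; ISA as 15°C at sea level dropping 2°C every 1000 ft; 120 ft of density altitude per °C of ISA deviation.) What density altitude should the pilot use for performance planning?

2880 ft

Pressure altitude = 0 + (29.92 − 29.92) × 1000 = 0 + (0) = 0 ft.
ISA temperature at 0 ft = 15 − 2 × (0/1000) = 15°C.
ISA deviation = 39 − 15 = +24°C.
Density altitude = 0 + 120 × (24) = 2880 ft.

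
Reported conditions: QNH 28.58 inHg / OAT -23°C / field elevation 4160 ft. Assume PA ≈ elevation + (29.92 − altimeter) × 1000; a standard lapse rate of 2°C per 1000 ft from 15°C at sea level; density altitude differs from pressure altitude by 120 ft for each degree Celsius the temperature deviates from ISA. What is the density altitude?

2260 ft

Pressure altitude = 4160 + (29.92 − 28.58) × 1000 = 4160 + (+1340) = 5500 ft.
ISA temperature at 5500 ft = 15 − 2 × (5500/1000) = 4°C.
ISA deviation = -23 − 4 = -27°C.
Density altitude = 5500 + 120 × (-27) = 2260 ft.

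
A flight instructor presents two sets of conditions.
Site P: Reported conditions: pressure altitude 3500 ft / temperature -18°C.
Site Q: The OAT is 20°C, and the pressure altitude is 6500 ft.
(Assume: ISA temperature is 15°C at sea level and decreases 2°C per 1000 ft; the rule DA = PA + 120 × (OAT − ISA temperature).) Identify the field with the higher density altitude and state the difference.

Site Q by 8280 ft

Site P: ISA temp = 8°C, deviation -26°C, DA = 3500 + 120 × (-26) = 380 ft.
Site Q: ISA temp = 2°C, deviation +18°C, DA = 6500 + 120 × 18 = 8660 ft.
Site Q is higher by 8660 − 380 = 8280 ft.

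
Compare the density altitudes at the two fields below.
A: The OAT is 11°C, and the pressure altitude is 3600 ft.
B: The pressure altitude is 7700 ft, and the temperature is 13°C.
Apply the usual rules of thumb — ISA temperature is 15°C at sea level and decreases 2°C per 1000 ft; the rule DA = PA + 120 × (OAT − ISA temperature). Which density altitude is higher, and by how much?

B by 5324 ft

A: ISA temp = 7.8°C, deviation +3.2°C, DA = 3600 + 120 × 3.2 = 3984 ft.
B: ISA temp = -0.4°C, deviation +13.4°C, DA = 7700 + 120 × 13.4 = 9308 ft.
B is higher by 9308 − 3984 = 5324 ft.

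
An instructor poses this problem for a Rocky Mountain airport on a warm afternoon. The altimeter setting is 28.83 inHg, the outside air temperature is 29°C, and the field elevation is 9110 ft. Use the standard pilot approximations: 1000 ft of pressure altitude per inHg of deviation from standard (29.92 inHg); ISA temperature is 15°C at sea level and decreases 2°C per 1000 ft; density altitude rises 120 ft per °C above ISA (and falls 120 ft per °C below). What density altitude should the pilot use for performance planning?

14328 ft

Pressure altitude = 9110 + (29.92 − 28.83) × 1000 = 9110 + (+1090) = 10200 ft.
ISA temperature at 10200 ft = 15 − 2 × (10200/1000) = -5.4°C.
ISA deviation = 29 − (-5.4) = +34.4°C.
Density altitude = 10200 + 120 × (34.4) = 14328 ft.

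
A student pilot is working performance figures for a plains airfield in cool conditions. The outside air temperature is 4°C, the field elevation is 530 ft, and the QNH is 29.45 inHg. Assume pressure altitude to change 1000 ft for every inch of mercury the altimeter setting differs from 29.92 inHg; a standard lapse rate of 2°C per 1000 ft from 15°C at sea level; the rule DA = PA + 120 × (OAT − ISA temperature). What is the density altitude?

Pressure altitude = 530 + (29.92 − 29.45) × 1000 = 530 + (+470) = 1000 ft.
ISA temperature at 1000 ft = 15 − 2 × (1000/1000) = 13°C.
ISA deviation = 4 − 13 = -9°C.
Density altitude = 1000 + 120 × (-9) = -80 ft.

-80 ft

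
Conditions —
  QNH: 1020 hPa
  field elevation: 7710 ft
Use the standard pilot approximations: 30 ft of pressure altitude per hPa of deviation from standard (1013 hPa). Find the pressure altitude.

7500 ft

Pressure correction = (1013 − 1020) × 30 = -210 ft.
Pressure altitude = 7710 + (-210) = 7500 ft.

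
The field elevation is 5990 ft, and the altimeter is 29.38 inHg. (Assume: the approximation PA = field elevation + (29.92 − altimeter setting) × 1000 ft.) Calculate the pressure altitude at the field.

Pressure correction = (29.92 − 29.38) × 1000 = +540 ft.
Pressure altitude = 5990 + (+540) = 6530 ft.

6530 ft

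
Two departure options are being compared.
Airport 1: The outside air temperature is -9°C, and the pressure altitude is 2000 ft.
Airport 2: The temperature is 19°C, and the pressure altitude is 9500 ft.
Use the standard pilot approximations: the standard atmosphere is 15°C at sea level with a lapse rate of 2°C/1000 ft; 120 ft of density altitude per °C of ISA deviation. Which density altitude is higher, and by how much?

Airport 1: ISA temp = 11°C, deviation -20°C, DA = 2000 + 120 × (-20) = -400 ft.
Airport 2: ISA temp = -4°C, deviation +23°C, DA = 9500 + 120 × 23 = 12260 ft.
Airport 2 is higher by 12260 − (-400) = 12660 ft.

Airport 2 by 12660 ft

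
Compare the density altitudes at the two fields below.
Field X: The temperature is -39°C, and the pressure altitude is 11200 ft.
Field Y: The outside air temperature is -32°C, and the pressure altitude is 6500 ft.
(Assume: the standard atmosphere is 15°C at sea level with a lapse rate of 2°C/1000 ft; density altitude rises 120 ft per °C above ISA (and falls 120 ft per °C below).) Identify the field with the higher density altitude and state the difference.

Field X by 4988 ft

Field X: ISA temp = -7.4°C, deviation -31.6°C, DA = 11200 + 120 × (-31.6) = 7408 ft.
Field Y: ISA temp = 2°C, deviation -34°C, DA = 6500 + 120 × (-34) = 2420 ft.
Field X is higher by 7408 − 2420 = 4988 ft.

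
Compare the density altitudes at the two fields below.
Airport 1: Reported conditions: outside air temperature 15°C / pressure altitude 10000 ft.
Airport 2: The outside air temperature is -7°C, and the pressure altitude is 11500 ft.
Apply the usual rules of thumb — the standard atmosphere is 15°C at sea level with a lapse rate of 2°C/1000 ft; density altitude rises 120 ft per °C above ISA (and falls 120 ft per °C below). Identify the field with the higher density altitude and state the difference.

Airport 1 by 780 ft

Airport 1: ISA temp = -5°C, deviation +20°C, DA = 10000 + 120 × 20 = 12400 ft.
Airport 2: ISA temp = -8°C, deviation +1°C, DA = 11500 + 120 × 1 = 11620 ft.
Airport 1 is higher by 12400 − 11620 = 780 ft.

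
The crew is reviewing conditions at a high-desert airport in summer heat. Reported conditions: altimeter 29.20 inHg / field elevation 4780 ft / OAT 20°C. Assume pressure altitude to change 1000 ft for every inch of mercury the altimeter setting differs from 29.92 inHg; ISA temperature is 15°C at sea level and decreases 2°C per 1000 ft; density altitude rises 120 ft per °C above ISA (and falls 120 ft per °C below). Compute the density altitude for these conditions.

7420 ft

Pressure altitude = 4780 + (29.92 − 29.20) × 1000 = 4780 + (+720) = 5500 ft.
ISA temperature at 5500 ft = 15 − 2 × (5500/1000) = 4°C.
ISA deviation = 20 − 4 = +16°C.
Density altitude = 5500 + 120 × (16) = 7420 ft.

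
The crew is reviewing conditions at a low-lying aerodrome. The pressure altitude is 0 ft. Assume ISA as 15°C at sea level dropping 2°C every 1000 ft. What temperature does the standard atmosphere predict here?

ISA temperature = 15 − 2 × (0/1000) = 15 − 0 = 15°C.

15°C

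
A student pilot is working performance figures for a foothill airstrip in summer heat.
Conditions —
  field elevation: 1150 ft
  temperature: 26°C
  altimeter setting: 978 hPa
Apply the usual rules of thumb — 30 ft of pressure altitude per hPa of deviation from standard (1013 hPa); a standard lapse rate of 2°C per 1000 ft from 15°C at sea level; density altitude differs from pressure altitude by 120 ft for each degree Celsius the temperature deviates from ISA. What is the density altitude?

4048 ft

Pressure altitude = 1150 + (1013 − 978) × 30 = 1150 + (+1050) = 2200 ft.
ISA temperature at 2200 ft = 15 − 2 × (2200/1000) = 10.6°C.
ISA deviation = 26 − 10.6 = +15.4°C.
Density altitude = 2200 + 120 × (15.4) = 4048 ft.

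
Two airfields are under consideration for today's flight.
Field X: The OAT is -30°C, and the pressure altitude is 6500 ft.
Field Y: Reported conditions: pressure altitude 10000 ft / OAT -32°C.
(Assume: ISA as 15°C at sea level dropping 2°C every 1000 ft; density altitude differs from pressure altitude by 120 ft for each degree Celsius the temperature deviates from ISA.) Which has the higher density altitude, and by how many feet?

Field Y by 4100 ft

Field X: ISA temp = 2°C, deviation -32°C, DA = 6500 + 120 × (-32) = 2660 ft.
Field Y: ISA temp = -5°C, deviation -27°C, DA = 10000 + 120 × (-27) = 6760 ft.
Field Y is higher by 6760 − 2660 = 4100 ft.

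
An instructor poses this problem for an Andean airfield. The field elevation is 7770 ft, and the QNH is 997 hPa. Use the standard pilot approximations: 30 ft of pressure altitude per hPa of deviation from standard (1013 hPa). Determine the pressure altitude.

Pressure correction = (1013 − 997) × 30 = +480 ft.
Pressure altitude = 7770 + (+480) = 8250 ft.

8250 ft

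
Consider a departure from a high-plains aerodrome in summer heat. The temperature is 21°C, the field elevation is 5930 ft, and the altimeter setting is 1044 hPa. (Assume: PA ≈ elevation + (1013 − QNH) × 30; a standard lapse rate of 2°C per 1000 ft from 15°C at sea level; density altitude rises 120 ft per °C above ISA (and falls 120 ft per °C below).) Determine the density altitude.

6920 ft

Pressure altitude = 5930 + (1013 − 1044) × 30 = 5930 + (-930) = 5000 ft.
ISA temperature at 5000 ft = 15 − 2 × (5000/1000) = 5°C.
ISA deviation = 21 − 5 = +16°C.
Density altitude = 5000 + 120 × (16) = 6920 ft.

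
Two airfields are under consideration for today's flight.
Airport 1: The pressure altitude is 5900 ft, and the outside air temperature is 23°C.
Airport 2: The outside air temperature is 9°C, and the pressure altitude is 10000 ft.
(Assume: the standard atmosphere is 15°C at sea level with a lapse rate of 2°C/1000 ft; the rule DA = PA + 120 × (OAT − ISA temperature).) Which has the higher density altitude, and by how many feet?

Airport 1: ISA temp = 3.2°C, deviation +19.8°C, DA = 5900 + 120 × 19.8 = 8276 ft.
Airport 2: ISA temp = -5°C, deviation +14°C, DA = 10000 + 120 × 14 = 11680 ft.
Airport 2 is higher by 11680 − 8276 = 3404 ft.

Airport 2 by 3404 ft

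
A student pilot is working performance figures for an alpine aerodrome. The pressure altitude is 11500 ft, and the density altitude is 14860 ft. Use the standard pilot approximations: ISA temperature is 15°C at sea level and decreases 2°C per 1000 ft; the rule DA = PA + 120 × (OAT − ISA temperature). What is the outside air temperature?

20°C

Density altitude − pressure altitude = 14860 − 11500 = +3360 ft.
At 120 ft/°C that is an ISA deviation of 3360/120 = +28°C.
ISA temperature at 11500 ft = 15 − 2 × (11500/1000) = -8°C.
OAT = ISA + deviation = -8 + (+28) = 20°C.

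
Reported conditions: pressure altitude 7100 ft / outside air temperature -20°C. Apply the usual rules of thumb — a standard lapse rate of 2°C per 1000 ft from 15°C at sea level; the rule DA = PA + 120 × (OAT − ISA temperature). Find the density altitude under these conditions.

ISA temperature at 7100 ft = 15 − 2 × (7100/1000) = 0.8°C.
ISA deviation = -20 − 0.8 = -20.8°C.
Density altitude = 7100 + 120 × (-20.8) = 7100 + (-2496) = 4604 ft.

4604 ft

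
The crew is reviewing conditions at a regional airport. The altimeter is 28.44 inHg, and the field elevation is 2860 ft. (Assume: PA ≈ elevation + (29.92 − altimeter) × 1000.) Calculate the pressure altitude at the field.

Pressure correction = (29.92 − 28.44) × 1000 = +1480 ft.
Pressure altitude = 2860 + (+1480) = 4340 ft.

4340 ft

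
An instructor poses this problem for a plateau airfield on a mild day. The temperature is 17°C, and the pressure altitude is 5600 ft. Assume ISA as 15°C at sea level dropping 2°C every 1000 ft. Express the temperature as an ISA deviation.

ISA temperature at 5600 ft = 15 − 2 × (5600/1000) = 3.8°C.
Deviation = OAT − ISA = 17 − 3.8 = +13.2°C.

ISA+13.2°C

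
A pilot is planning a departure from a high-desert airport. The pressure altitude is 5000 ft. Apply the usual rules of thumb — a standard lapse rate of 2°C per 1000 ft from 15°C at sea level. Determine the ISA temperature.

5°C

ISA temperature = 15 − 2 × (5000/1000) = 15 − 10 = 5°C.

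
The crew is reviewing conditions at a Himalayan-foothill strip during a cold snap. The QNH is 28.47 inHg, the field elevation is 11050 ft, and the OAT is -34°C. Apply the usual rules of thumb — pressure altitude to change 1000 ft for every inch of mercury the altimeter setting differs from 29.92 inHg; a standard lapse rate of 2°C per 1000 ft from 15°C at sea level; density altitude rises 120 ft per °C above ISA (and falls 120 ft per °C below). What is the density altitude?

Pressure altitude = 11050 + (29.92 − 28.47) × 1000 = 11050 + (+1450) = 12500 ft.
ISA temperature at 12500 ft = 15 − 2 × (12500/1000) = -10°C.
ISA deviation = -34 − (-10) = -24°C.
Density altitude = 12500 + 120 × (-24) = 9620 ft.

9620 ft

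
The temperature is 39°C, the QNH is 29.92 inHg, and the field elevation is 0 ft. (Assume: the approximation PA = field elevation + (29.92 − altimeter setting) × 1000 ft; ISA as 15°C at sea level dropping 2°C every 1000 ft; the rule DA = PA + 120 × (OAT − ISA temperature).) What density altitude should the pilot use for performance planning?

2880 ft

Pressure altitude = 0 + (29.92 − 29.92) × 1000 = 0 + (0) = 0 ft.
ISA temperature at 0 ft = 15 − 2 × (0/1000) = 15°C.
ISA deviation = 39 − 15 = +24°C.
Density altitude = 0 + 120 × (24) = 2880 ft.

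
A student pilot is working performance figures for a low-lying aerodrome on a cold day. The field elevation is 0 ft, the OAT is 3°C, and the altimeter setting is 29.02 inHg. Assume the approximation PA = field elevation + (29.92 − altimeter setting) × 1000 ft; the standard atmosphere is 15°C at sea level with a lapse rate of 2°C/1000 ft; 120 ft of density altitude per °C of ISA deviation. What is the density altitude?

Pressure altitude = 0 + (29.92 − 29.02) × 1000 = 0 + (+900) = 900 ft.
ISA temperature at 900 ft = 15 − 2 × (900/1000) = 13.2°C.
ISA deviation = 3 − 13.2 = -10.2°C.
Density altitude = 900 + 120 × (-10.2) = -324 ft.

-324 ft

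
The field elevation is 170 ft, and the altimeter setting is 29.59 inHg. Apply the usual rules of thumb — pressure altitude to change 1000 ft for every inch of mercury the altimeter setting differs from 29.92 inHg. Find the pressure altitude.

500 ft

Pressure correction = (29.92 − 29.59) × 1000 = +330 ft.
Pressure altitude = 170 + (+330) = 500 ft.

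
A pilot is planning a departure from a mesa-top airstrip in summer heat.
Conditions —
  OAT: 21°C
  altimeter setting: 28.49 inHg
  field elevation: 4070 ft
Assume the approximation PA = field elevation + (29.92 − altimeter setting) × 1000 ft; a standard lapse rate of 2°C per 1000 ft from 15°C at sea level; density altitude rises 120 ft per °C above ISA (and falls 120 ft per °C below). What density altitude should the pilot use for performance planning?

7540 ft

Pressure altitude = 4070 + (29.92 − 28.49) × 1000 = 4070 + (+1430) = 5500 ft.
ISA temperature at 5500 ft = 15 − 2 × (5500/1000) = 4°C.
ISA deviation = 21 − 4 = +17°C.
Density altitude = 5500 + 120 × (17) = 7540 ft.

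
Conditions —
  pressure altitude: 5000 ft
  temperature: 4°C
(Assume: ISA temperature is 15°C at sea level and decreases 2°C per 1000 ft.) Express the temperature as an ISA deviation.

ISA-1°C

ISA temperature at 5000 ft = 15 − 2 × (5000/1000) = 5°C.
Deviation = OAT − ISA = 4 − 5 = -1°C.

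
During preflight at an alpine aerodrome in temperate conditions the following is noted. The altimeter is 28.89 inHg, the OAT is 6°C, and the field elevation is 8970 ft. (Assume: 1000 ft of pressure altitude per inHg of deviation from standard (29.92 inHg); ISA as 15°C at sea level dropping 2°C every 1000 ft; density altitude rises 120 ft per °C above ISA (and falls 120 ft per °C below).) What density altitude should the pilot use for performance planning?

Pressure altitude = 8970 + (29.92 − 28.89) × 1000 = 8970 + (+1030) = 10000 ft.
ISA temperature at 10000 ft = 15 − 2 × (10000/1000) = -5°C.
ISA deviation = 6 − (-5) = +11°C.
Density altitude = 10000 + 120 × (11) = 11320 ft.

11320 ft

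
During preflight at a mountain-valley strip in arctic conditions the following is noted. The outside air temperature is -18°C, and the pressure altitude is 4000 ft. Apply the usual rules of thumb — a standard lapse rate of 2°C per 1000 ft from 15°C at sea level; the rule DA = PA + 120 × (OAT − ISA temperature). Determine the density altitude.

ISA temperature at 4000 ft = 15 − 2 × (4000/1000) = 7°C.
ISA deviation = -18 − 7 = -25°C.
Density altitude = 4000 + 120 × (-25) = 4000 + (-3000) = 1000 ft.

1000 ft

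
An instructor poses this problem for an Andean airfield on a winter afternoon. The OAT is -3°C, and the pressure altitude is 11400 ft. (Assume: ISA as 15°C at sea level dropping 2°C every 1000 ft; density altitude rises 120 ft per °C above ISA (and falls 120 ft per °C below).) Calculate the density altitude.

ISA temperature at 11400 ft = 15 − 2 × (11400/1000) = -7.8°C.
ISA deviation = -3 − (-7.8) = +4.8°C.
Density altitude = 11400 + 120 × (4.8) = 11400 + (+576) = 11976 ft.

11976 ft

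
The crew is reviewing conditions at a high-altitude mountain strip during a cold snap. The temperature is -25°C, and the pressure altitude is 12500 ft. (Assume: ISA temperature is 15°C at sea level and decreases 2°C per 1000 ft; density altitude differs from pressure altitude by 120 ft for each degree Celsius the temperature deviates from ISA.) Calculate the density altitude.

10700 ft

ISA temperature at 12500 ft = 15 − 2 × (12500/1000) = -10°C.
ISA deviation = -25 − (-10) = -15°C.
Density altitude = 12500 + 120 × (-15) = 12500 + (-1800) = 10700 ft.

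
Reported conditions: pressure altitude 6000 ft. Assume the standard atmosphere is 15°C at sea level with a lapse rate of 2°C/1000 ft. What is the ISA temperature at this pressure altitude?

ISA temperature = 15 − 2 × (6000/1000) = 15 − 12 = 3°C.

3°C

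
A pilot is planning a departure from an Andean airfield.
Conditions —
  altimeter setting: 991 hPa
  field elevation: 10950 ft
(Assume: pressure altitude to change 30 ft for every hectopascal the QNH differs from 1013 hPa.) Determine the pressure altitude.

11610 ft

Pressure correction = (1013 − 991) × 30 = +660 ft.
Pressure altitude = 10950 + (+660) = 11610 ft.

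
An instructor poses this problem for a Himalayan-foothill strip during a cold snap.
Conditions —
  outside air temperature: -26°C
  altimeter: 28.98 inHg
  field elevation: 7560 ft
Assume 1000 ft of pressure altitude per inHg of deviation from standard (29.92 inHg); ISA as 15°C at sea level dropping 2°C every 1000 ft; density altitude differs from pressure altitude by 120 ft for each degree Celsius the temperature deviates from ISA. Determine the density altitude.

5620 ft

Pressure altitude = 7560 + (29.92 − 28.98) × 1000 = 7560 + (+940) = 8500 ft.
ISA temperature at 8500 ft = 15 − 2 × (8500/1000) = -2°C.
ISA deviation = -26 − (-2) = -24°C.
Density altitude = 8500 + 120 × (-24) = 5620 ft.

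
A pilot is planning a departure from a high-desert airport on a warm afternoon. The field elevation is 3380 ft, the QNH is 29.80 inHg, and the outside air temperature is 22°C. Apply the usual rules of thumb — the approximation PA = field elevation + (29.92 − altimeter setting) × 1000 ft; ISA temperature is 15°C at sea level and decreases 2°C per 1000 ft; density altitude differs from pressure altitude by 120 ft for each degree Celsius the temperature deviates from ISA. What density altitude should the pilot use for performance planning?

Pressure altitude = 3380 + (29.92 − 29.80) × 1000 = 3380 + (+120) = 3500 ft.
ISA temperature at 3500 ft = 15 − 2 × (3500/1000) = 8°C.
ISA deviation = 22 − 8 = +14°C.
Density altitude = 3500 + 120 × (14) = 5180 ft.

5180 ft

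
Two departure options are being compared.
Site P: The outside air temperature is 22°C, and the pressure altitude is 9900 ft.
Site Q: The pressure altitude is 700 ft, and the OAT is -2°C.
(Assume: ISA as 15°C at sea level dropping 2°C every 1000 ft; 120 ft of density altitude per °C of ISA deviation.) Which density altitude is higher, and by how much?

Site P: ISA temp = -4.8°C, deviation +26.8°C, DA = 9900 + 120 × 26.8 = 13116 ft.
Site Q: ISA temp = 13.6°C, deviation -15.6°C, DA = 700 + 120 × (-15.6) = -1172 ft.
Site P is higher by 13116 − (-1172) = 14288 ft.

Site P by 14288 ft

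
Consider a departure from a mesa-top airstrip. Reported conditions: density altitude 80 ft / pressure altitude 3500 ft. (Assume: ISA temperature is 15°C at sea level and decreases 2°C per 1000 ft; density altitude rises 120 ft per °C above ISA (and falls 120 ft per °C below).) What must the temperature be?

Density altitude − pressure altitude = 80 − 3500 = -3420 ft.
At 120 ft/°C that is an ISA deviation of -3420/120 = -28.5°C.
ISA temperature at 3500 ft = 15 − 2 × (3500/1000) = 8°C.
OAT = ISA + deviation = 8 + (-28.5) = -20.5°C.

-20.5°C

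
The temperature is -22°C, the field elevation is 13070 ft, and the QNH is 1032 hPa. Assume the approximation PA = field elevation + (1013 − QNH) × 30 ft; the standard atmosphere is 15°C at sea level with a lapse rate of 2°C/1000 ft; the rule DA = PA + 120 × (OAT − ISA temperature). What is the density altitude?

11060 ft

Pressure altitude = 13070 + (1013 − 1032) × 30 = 13070 + (-570) = 12500 ft.
ISA temperature at 12500 ft = 15 − 2 × (12500/1000) = -10°C.
ISA deviation = -22 − (-10) = -12°C.
Density altitude = 12500 + 120 × (-12) = 11060 ft.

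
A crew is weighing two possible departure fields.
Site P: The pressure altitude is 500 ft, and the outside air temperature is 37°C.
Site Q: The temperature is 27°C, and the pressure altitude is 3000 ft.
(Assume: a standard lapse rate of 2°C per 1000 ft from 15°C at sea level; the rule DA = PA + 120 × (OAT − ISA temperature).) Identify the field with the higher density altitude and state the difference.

Site Q by 1900 ft

Site P: ISA temp = 14°C, deviation +23°C, DA = 500 + 120 × 23 = 3260 ft.
Site Q: ISA temp = 9°C, deviation +18°C, DA = 3000 + 120 × 18 = 5160 ft.
Site Q is higher by 5160 − 3260 = 1900 ft.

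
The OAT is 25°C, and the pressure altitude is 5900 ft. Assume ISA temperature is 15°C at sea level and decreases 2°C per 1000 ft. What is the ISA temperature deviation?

ISA temperature at 5900 ft = 15 − 2 × (5900/1000) = 3.2°C.
Deviation = OAT − ISA = 25 − 3.2 = +21.8°C.

ISA+21.8°C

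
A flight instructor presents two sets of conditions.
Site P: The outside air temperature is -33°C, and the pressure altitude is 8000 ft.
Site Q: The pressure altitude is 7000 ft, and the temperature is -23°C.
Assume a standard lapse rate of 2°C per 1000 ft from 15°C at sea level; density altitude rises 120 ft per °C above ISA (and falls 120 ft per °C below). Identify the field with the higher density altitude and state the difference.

Site P by 40 ft

Site P: ISA temp = -1°C, deviation -32°C, DA = 8000 + 120 × (-32) = 4160 ft.
Site Q: ISA temp = 1°C, deviation -24°C, DA = 7000 + 120 × (-24) = 4120 ft.
Site P is higher by 4160 − 4120 = 40 ft.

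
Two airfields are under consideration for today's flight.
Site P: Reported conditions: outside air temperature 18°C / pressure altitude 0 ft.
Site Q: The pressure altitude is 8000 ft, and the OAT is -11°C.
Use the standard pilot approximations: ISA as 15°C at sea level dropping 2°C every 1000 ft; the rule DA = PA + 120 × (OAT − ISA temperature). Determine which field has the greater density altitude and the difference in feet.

Site P: ISA temp = 15°C, deviation +3°C, DA = 0 + 120 × 3 = 360 ft.
Site Q: ISA temp = -1°C, deviation -10°C, DA = 8000 + 120 × (-10) = 6800 ft.
Site Q is higher by 6800 − 360 = 6440 ft.

Site Q by 6440 ft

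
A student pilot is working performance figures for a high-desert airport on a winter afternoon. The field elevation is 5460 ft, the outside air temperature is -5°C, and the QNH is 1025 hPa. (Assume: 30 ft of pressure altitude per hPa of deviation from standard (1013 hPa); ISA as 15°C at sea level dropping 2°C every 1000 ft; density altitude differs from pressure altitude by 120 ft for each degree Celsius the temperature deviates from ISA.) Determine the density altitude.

3924 ft

Pressure altitude = 5460 + (1013 − 1025) × 30 = 5460 + (-360) = 5100 ft.
ISA temperature at 5100 ft = 15 − 2 × (5100/1000) = 4.8°C.
ISA deviation = -5 − 4.8 = -9.8°C.
Density altitude = 5100 + 120 × (-9.8) = 3924 ft.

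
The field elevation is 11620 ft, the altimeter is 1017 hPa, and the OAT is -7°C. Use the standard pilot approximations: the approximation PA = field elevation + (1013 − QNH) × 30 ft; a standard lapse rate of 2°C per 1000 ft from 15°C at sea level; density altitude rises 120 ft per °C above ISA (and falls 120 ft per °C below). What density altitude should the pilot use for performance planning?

11620 ft

Pressure altitude = 11620 + (1013 − 1017) × 30 = 11620 + (-120) = 11500 ft.
ISA temperature at 11500 ft = 15 − 2 × (11500/1000) = -8°C.
ISA deviation = -7 − (-8) = +1°C.
Density altitude = 11500 + 120 × (1) = 11620 ft.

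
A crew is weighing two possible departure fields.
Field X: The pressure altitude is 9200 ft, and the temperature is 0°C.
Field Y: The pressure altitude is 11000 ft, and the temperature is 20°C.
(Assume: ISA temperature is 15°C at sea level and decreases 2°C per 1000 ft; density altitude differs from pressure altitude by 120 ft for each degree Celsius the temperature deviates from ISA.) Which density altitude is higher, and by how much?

Field X: ISA temp = -3.4°C, deviation +3.4°C, DA = 9200 + 120 × 3.4 = 9608 ft.
Field Y: ISA temp = -7°C, deviation +27°C, DA = 11000 + 120 × 27 = 14240 ft.
Field Y is higher by 14240 − 9608 = 4632 ft.

Field Y by 4632 ft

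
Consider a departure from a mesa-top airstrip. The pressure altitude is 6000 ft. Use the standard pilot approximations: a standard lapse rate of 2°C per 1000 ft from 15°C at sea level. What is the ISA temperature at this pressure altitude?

ISA temperature = 15 − 2 × (6000/1000) = 15 − 12 = 3°C.

3°C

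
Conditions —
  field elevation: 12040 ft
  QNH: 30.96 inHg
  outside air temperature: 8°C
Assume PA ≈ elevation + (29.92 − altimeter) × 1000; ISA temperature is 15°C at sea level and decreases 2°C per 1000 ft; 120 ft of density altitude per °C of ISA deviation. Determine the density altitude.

Pressure altitude = 12040 + (29.92 − 30.96) × 1000 = 12040 + (-1040) = 11000 ft.
ISA temperature at 11000 ft = 15 − 2 × (11000/1000) = -7°C.
ISA deviation = 8 − (-7) = +15°C.
Density altitude = 11000 + 120 × (15) = 12800 ft.

12800 ft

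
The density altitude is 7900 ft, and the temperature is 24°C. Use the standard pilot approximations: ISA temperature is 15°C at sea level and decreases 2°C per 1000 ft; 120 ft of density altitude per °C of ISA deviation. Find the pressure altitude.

5500 ft

DA = PA + 120 × (OAT − (15 − 2·PA/1000)) = PA + 120·OAT − 1800 + 0.24·PA = 1.24·PA + 120·OAT − 1800.
So 1.24·PA = 7900 − 120 × 24 + 1800 = 6820.
PA = 6820 / 1.24 = 5500 ft.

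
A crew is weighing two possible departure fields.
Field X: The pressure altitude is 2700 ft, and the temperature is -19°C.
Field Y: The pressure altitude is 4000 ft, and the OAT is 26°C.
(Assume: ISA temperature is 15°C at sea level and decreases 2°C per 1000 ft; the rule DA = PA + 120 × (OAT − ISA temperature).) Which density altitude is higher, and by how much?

Field Y by 7012 ft

Field X: ISA temp = 9.6°C, deviation -28.6°C, DA = 2700 + 120 × (-28.6) = -732 ft.
Field Y: ISA temp = 7°C, deviation +19°C, DA = 4000 + 120 × 19 = 6280 ft.
Field Y is higher by 6280 − (-732) = 7012 ft.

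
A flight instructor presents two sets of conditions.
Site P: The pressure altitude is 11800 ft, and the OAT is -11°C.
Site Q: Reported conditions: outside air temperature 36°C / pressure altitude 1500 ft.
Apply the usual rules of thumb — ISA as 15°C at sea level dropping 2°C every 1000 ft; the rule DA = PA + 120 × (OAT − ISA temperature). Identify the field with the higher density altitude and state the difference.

Site P: ISA temp = -8.6°C, deviation -2.4°C, DA = 11800 + 120 × (-2.4) = 11512 ft.
Site Q: ISA temp = 12°C, deviation +24°C, DA = 1500 + 120 × 24 = 4380 ft.
Site P is higher by 11512 − 4380 = 7132 ft.

Site P by 7132 ft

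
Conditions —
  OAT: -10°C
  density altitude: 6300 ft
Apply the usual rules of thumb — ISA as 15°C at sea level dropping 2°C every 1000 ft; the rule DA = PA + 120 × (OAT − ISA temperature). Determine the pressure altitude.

7500 ft

DA = PA + 120 × (OAT − (15 − 2·PA/1000)) = PA + 120·OAT − 1800 + 0.24·PA = 1.24·PA + 120·OAT − 1800.
So 1.24·PA = 6300 − 120 × (-10) + 1800 = 9300.
PA = 9300 / 1.24 = 7500 ft.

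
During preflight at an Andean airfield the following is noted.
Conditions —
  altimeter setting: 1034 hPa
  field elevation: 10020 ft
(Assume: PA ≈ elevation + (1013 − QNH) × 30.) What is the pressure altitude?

Pressure correction = (1013 − 1034) × 30 = -630 ft.
Pressure altitude = 10020 + (-630) = 9390 ft.

9390 ft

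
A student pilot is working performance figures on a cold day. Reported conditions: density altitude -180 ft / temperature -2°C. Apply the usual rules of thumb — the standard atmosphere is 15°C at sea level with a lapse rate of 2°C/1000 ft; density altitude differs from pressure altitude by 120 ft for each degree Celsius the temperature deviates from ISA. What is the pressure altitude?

1500 ft

DA = PA + 120 × (OAT − (15 − 2·PA/1000)) = PA + 120·OAT − 1800 + 0.24·PA = 1.24·PA + 120·OAT − 1800.
So 1.24·PA = -180 − 120 × (-2) + 1800 = 1860.
PA = 1860 / 1.24 = 1500 ft.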